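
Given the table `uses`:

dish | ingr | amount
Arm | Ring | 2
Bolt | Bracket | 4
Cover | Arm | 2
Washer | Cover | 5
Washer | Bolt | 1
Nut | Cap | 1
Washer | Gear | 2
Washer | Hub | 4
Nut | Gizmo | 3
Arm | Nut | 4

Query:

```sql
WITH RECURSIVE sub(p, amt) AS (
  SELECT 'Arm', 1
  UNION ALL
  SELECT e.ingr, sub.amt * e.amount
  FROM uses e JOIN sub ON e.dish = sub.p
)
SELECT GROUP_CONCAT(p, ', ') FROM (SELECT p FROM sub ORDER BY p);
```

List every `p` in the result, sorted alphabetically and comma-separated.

Arm, Cap, Gizmo, Nut, Ring

Base: (Arm, amt=1).
Iteration 1: components of {Arm} -> Nut = 1*4 = 4, Ring = 1*2 = 2.
Iteration 2: components of {Nut,Ring} -> Cap = 4*1 = 4, Gizmo = 4*3 = 12.
Iteration 3: no further components; recursion stops.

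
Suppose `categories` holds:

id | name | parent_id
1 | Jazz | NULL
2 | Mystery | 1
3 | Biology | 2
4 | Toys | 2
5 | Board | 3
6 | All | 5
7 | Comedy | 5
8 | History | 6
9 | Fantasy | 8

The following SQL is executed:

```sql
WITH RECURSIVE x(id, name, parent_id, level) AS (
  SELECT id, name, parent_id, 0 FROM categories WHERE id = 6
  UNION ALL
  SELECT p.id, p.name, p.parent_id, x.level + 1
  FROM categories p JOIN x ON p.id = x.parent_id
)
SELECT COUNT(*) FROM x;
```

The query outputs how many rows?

5

Base: id=6 (All), parent_id=5, level 0.
Iteration 1: join on id=5 -> Board (id 5, parent_id=3, level 1).
Iteration 2: join on id=3 -> Biology (id 3, parent_id=2, level 2).
Iteration 3: join on id=2 -> Mystery (id 2, parent_id=1, level 3).
Iteration 4: join on id=1 -> Jazz (id 1, parent_id=NULL, level 4).
Iteration 5: parent_id is NULL; no match; recursion stops.
Total rows emitted: 5.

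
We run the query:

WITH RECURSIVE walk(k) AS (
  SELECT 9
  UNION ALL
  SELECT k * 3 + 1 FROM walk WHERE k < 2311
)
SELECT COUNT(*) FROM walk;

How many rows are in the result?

7

Base: k=9.
Iteration 1: 9 < 2311 holds -> k = 9 * 3 + 1 = 28.
Iteration 2: 28 < 2311 holds -> k = 28 * 3 + 1 = 85.
Iteration 3: 85 < 2311 holds -> k = 85 * 3 + 1 = 256.
Iteration 4: 256 < 2311 holds -> k = 256 * 3 + 1 = 769.
Iteration 5: 769 < 2311 holds -> k = 769 * 3 + 1 = 2308.
Iteration 6: 2308 < 2311 holds -> k = 2308 * 3 + 1 = 6925.
Iteration 7: 6925 < 2311 fails; recursion stops.
Total rows emitted: 7.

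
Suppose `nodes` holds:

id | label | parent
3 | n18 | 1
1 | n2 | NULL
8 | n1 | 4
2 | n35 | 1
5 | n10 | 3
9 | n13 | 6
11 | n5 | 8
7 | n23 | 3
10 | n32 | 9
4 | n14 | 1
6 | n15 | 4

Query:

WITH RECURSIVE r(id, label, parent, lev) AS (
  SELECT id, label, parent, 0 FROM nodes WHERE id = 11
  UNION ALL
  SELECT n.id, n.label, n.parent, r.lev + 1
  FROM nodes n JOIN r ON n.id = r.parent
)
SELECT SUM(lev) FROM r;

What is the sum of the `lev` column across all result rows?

6

Base: id=11 (n5), parent=8, lev 0.
Iteration 1: join on id=8 -> n1 (id 8, parent=4, lev 1).
Iteration 2: join on id=4 -> n14 (id 4, parent=1, lev 2).
Iteration 3: join on id=1 -> n2 (id 1, parent=NULL, lev 3).
Iteration 4: parent is NULL; no match; recursion stops.
SUM(lev) = 0 + 1 + 2 + 3 = 6.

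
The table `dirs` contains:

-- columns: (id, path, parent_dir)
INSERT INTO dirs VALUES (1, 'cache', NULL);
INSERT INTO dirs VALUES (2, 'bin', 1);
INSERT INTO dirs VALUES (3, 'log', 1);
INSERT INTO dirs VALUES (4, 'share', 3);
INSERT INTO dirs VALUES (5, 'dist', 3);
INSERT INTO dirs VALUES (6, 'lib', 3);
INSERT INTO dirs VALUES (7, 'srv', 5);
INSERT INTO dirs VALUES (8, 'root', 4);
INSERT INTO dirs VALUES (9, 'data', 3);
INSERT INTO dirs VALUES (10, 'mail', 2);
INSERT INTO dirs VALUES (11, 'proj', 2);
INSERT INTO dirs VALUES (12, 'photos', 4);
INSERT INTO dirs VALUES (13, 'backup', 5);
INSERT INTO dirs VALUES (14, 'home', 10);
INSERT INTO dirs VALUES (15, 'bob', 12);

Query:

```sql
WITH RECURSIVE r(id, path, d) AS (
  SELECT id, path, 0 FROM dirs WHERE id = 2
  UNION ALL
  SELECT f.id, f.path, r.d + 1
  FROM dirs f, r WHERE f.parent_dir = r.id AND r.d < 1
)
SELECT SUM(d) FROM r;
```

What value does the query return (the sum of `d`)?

Base: id=2 (bin) at d 0.
Iteration 1: rows with parent_dir in {2} -> mail (id 10, d 1), proj (id 11, d 1).
Iteration 2: d < 1 fails for all current rows; recursion stops.
SUM(d) = 0 + 1 + 1 = 2.

2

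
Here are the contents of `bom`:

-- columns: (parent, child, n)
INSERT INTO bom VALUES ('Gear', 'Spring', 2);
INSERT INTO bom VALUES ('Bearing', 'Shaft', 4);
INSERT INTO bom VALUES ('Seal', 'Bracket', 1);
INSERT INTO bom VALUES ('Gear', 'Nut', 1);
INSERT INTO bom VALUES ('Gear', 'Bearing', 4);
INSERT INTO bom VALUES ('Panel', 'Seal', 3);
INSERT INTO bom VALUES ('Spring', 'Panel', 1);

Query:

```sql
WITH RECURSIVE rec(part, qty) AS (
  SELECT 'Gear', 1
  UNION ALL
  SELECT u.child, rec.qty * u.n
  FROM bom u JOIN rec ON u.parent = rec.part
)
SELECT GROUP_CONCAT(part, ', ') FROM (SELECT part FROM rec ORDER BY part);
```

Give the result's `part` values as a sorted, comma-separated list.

Bearing, Bracket, Gear, Nut, Panel, Seal, Shaft, Spring

Base: (Gear, qty=1).
Iteration 1: components of {Gear} -> Bearing = 1*4 = 4, Nut = 1*1 = 1, Spring = 1*2 = 2.
Iteration 2: components of {Bearing,Nut,Spring} -> Panel = 2*1 = 2, Shaft = 4*4 = 16.
Iteration 3: components of {Panel,Shaft} -> Seal = 2*3 = 6.
Iteration 4: components of {Seal} -> Bracket = 6*1 = 6.
Iteration 5: no further components; recursion stops.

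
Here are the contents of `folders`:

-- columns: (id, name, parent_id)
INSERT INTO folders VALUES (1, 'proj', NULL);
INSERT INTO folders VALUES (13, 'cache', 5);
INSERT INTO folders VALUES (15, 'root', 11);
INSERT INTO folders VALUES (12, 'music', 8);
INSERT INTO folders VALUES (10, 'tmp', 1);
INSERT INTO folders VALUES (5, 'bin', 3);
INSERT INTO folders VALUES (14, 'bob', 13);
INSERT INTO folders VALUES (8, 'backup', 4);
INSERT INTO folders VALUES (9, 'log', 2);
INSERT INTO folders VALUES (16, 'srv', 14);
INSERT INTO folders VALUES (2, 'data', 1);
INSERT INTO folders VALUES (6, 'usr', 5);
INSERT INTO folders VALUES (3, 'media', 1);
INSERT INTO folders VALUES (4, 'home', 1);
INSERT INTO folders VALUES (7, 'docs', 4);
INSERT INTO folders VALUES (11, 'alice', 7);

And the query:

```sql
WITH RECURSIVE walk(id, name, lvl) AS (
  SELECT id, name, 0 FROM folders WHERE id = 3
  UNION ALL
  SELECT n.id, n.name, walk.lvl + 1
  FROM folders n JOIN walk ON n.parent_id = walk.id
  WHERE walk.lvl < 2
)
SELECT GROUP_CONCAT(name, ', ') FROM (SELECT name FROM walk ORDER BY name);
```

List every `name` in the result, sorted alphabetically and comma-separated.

Base: id=3 (media) at lvl 0.
Iteration 1: rows with parent_id in {3} -> bin (id 5, lvl 1).
Iteration 2: rows with parent_id in {5} -> usr (id 6, lvl 2), cache (id 13, lvl 2).
Iteration 3: lvl < 2 fails for all current rows; recursion stops.

bin, cache, media, usr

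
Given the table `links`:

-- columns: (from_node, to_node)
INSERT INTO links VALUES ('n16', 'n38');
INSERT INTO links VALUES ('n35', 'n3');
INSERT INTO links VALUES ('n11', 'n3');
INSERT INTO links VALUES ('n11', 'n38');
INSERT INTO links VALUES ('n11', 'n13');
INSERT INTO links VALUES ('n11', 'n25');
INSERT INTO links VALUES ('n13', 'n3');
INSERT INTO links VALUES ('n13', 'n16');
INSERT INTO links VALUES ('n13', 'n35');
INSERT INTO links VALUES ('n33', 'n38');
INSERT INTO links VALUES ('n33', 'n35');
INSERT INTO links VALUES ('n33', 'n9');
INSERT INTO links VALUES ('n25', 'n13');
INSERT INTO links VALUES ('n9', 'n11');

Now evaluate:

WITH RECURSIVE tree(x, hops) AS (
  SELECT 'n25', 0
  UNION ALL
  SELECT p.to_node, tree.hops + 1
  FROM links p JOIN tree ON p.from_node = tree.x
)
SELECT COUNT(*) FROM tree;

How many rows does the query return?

7

Base: (n25, hops=0).
Iteration 1: edges from {n25} -> (n13, hops=1).
Iteration 2: edges from {n13} -> (n16, hops=2), (n3, hops=2), (n35, hops=2).
Iteration 3: edges from {n16,n3,n35} -> (n3, hops=3), (n38, hops=3).
Iteration 4: no outgoing edges from {n3,n38}; recursion stops.
Total rows emitted: 7.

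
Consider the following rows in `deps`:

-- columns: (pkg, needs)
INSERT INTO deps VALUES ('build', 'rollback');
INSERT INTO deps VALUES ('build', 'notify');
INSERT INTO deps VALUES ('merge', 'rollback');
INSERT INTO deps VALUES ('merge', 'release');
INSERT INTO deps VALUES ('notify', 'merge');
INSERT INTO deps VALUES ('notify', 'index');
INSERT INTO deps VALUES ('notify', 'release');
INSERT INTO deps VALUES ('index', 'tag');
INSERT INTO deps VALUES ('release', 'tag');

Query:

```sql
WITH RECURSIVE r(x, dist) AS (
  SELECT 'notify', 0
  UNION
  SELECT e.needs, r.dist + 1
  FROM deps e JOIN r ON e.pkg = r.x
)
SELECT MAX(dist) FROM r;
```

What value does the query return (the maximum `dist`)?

3

Base: (notify, dist=0).
Iteration 1: edges from {notify} -> (index, dist=1), (merge, dist=1), (release, dist=1).
Iteration 2: edges from {index,merge,release} -> (release, dist=2), (rollback, dist=2), (tag, dist=2). [UNION drops 1 duplicate row(s)]
Iteration 3: edges from {release,rollback,tag} -> (tag, dist=3).
Iteration 4: no outgoing edges from {tag}; recursion stops.
dist values: 0, 1, 1, 1, 2, 2, 2, 3; the maximum is 3.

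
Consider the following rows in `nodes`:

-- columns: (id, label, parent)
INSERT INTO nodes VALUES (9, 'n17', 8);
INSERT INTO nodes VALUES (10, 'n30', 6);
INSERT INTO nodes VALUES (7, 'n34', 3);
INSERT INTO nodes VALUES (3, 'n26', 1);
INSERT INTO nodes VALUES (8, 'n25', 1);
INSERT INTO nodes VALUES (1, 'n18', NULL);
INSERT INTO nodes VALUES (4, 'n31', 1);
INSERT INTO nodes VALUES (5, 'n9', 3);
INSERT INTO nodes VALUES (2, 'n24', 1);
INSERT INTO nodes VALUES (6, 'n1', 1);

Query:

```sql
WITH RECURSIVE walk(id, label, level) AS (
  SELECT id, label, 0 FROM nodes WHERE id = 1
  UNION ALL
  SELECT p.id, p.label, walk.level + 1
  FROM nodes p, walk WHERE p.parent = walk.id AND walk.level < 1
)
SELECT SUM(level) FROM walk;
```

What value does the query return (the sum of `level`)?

Base: id=1 (n18) at level 0.
Iteration 1: rows with parent in {1} -> n24 (id 2, level 1), n26 (id 3, level 1), n31 (id 4, level 1), n1 (id 6, level 1), n25 (id 8, level 1).
Iteration 2: level < 1 fails for all current rows; recursion stops.
SUM(level) = 0 + 1 + 1 + 1 + 1 + 1 = 5.

5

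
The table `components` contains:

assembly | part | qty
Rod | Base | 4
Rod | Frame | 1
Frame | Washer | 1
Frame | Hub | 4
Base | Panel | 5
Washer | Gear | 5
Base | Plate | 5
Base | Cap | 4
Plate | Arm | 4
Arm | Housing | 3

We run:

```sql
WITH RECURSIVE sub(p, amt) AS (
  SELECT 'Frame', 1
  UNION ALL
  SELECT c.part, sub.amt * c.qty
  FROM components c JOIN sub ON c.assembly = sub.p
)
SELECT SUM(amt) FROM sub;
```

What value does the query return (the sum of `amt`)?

11

Base: (Frame, amt=1).
Iteration 1: components of {Frame} -> Hub = 1*4 = 4, Washer = 1*1 = 1.
Iteration 2: components of {Hub,Washer} -> Gear = 1*5 = 5.
Iteration 3: no further components; recursion stops.
SUM(amt) = 1 + 1 + 4 + 5 = 11.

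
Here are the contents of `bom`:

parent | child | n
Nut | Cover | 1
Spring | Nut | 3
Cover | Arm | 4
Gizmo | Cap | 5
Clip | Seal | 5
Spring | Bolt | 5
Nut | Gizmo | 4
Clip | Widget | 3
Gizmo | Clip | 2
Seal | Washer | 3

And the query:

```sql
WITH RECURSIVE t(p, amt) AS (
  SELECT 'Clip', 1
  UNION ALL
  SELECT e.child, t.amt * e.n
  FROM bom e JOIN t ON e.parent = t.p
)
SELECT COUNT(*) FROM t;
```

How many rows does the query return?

Base: (Clip, amt=1).
Iteration 1: components of {Clip} -> Seal = 1*5 = 5, Widget = 1*3 = 3.
Iteration 2: components of {Seal,Widget} -> Washer = 5*3 = 15.
Iteration 3: no further components; recursion stops.
Total rows emitted: 4.

4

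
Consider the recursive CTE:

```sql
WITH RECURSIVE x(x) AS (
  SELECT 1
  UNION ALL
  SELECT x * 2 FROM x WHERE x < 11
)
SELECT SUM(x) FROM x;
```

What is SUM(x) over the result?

31

Base: x=1.
Iteration 1: 1 < 11 holds -> x = 1 * 2 = 2.
Iteration 2: 2 < 11 holds -> x = 2 * 2 = 4.
Iteration 3: 4 < 11 holds -> x = 4 * 2 = 8.
Iteration 4: 8 < 11 holds -> x = 8 * 2 = 16.
Iteration 5: 16 < 11 fails; recursion stops.
SUM(x) = 1 + 2 + 4 + 8 + 16 = 31.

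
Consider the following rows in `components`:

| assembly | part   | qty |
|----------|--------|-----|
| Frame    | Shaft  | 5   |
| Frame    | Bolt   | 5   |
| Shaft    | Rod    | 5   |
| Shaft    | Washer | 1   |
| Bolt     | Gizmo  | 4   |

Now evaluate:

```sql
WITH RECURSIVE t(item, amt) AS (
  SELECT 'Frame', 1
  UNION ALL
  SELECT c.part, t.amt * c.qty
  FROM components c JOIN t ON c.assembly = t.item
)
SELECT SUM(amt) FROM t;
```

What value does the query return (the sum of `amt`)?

61

Base: (Frame, amt=1).
Iteration 1: components of {Frame} -> Bolt = 1*5 = 5, Shaft = 1*5 = 5.
Iteration 2: components of {Bolt,Shaft} -> Gizmo = 5*4 = 20, Rod = 5*5 = 25, Washer = 5*1 = 5.
Iteration 3: no further components; recursion stops.
SUM(amt) = 1 + 5 + 5 + 25 + 5 + 20 = 61.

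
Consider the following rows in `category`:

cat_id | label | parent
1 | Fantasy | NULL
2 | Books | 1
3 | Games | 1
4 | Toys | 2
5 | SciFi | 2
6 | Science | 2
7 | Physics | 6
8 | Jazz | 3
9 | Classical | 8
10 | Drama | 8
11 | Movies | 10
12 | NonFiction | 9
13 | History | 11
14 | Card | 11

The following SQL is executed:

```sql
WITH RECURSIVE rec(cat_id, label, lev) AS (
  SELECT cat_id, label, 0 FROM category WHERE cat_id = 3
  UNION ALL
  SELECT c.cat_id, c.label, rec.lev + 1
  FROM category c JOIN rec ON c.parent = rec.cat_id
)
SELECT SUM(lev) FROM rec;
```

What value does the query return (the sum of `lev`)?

19

Base: cat_id=3 (Games) at lev 0.
Iteration 1: rows with parent in {3} -> Jazz (id 8, lev 1).
Iteration 2: rows with parent in {8} -> Classical (id 9, lev 2), Drama (id 10, lev 2).
Iteration 3: rows with parent in {9,10} -> Movies (id 11, lev 3), NonFiction (id 12, lev 3).
Iteration 4: rows with parent in {11,12} -> History (id 13, lev 4), Card (id 14, lev 4).
Iteration 5: no rows with parent in {13,14}; recursion stops.
SUM(lev) = 0 + 1 + 2 + 2 + 3 + 3 + 4 + 4 = 19.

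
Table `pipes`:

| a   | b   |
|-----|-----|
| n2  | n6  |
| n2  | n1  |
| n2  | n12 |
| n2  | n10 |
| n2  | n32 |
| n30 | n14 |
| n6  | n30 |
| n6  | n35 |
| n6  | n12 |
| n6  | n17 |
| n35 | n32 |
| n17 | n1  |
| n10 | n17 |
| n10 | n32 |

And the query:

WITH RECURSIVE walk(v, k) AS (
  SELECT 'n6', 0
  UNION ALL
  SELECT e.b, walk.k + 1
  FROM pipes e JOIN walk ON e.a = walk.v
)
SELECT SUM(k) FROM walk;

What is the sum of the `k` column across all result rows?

10

Base: (n6, k=0).
Iteration 1: edges from {n6} -> (n12, k=1), (n17, k=1), (n30, k=1), (n35, k=1).
Iteration 2: edges from {n12,n17,n30,n35} -> (n1, k=2), (n14, k=2), (n32, k=2).
Iteration 3: no outgoing edges from {n1,n14,n32}; recursion stops.
SUM(k) = 0 + 1 + 1 + 1 + 1 + 2 + 2 + 2 = 10.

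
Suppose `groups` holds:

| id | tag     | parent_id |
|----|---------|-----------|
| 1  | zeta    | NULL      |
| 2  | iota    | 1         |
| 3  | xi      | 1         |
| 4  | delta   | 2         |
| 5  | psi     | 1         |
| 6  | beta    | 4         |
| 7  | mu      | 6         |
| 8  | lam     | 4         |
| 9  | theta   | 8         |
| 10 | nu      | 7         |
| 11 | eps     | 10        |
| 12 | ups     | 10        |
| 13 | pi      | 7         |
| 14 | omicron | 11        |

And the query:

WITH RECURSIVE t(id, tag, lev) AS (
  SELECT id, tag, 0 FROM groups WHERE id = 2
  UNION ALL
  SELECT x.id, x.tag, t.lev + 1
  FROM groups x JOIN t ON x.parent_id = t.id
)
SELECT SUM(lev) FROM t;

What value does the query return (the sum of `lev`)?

Base: id=2 (iota) at lev 0.
Iteration 1: rows with parent_id in {2} -> delta (id 4, lev 1).
Iteration 2: rows with parent_id in {4} -> beta (id 6, lev 2), lam (id 8, lev 2).
Iteration 3: rows with parent_id in {6,8} -> mu (id 7, lev 3), theta (id 9, lev 3).
Iteration 4: rows with parent_id in {7,9} -> nu (id 10, lev 4), pi (id 13, lev 4).
Iteration 5: rows with parent_id in {10,13} -> eps (id 11, lev 5), ups (id 12, lev 5).
Iteration 6: rows with parent_id in {11,12} -> omicron (id 14, lev 6).
Iteration 7: no rows with parent_id in {14}; recursion stops.
SUM(lev) = 0 + 1 + 2 + 2 + 3 + 3 + 4 + 4 + 5 + 5 + 6 = 35.

35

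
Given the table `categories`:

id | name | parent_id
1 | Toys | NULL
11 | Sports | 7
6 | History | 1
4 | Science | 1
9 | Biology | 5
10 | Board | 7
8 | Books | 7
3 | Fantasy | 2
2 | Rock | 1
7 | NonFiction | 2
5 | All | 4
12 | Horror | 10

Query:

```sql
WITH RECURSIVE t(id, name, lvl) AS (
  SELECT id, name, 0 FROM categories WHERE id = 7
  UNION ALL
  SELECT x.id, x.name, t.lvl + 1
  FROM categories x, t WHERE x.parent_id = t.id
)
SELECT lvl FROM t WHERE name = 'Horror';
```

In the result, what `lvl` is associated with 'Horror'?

Base: id=7 (NonFiction) at lvl 0.
Iteration 1: rows with parent_id in {7} -> Books (id 8, lvl 1), Board (id 10, lvl 1), Sports (id 11, lvl 1).
Iteration 2: rows with parent_id in {8,10,11} -> Horror (id 12, lvl 2).
Iteration 3: no rows with parent_id in {12}; recursion stops.

2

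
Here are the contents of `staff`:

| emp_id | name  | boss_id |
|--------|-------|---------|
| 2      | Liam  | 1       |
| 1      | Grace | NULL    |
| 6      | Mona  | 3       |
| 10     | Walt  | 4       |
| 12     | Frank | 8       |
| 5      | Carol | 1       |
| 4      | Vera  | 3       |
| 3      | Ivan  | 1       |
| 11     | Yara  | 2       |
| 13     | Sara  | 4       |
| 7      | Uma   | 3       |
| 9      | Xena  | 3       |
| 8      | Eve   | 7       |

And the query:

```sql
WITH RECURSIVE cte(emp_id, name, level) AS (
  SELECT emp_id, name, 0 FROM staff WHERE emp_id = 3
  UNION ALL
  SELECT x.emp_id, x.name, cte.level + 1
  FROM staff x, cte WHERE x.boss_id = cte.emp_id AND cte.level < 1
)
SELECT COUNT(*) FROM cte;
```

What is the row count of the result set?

5

Base: emp_id=3 (Ivan) at level 0.
Iteration 1: rows with boss_id in {3} -> Vera (id 4, level 1), Mona (id 6, level 1), Uma (id 7, level 1), Xena (id 9, level 1).
Iteration 2: level < 1 fails for all current rows; recursion stops.
Total rows emitted: 5.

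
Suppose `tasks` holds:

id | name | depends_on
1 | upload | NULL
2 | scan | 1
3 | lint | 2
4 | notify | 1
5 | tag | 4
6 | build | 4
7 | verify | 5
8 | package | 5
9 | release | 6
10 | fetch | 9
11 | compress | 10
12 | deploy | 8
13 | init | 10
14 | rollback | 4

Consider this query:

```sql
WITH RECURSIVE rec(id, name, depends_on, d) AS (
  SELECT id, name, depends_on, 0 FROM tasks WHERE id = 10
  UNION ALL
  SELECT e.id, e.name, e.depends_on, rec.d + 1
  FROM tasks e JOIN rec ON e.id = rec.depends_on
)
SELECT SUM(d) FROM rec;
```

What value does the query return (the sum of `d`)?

Base: id=10 (fetch), depends_on=9, d 0.
Iteration 1: join on id=9 -> release (id 9, depends_on=6, d 1).
Iteration 2: join on id=6 -> build (id 6, depends_on=4, d 2).
Iteration 3: join on id=4 -> notify (id 4, depends_on=1, d 3).
Iteration 4: join on id=1 -> upload (id 1, depends_on=NULL, d 4).
Iteration 5: depends_on is NULL; no match; recursion stops.
SUM(d) = 0 + 1 + 2 + 3 + 4 = 10.

10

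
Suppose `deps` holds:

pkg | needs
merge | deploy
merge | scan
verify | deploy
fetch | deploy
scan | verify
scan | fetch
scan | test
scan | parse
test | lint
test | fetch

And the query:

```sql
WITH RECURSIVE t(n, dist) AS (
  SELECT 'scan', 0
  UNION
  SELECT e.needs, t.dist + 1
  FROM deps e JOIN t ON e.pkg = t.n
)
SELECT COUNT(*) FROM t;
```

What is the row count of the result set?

9

Base: (scan, dist=0).
Iteration 1: edges from {scan} -> (fetch, dist=1), (parse, dist=1), (test, dist=1), (verify, dist=1).
Iteration 2: edges from {fetch,parse,test,verify} -> (deploy, dist=2), (fetch, dist=2), (lint, dist=2). [UNION drops 1 duplicate row(s)]
Iteration 3: edges from {deploy,fetch,lint} -> (deploy, dist=3).
Iteration 4: no outgoing edges from {deploy}; recursion stops.
Total rows emitted: 9.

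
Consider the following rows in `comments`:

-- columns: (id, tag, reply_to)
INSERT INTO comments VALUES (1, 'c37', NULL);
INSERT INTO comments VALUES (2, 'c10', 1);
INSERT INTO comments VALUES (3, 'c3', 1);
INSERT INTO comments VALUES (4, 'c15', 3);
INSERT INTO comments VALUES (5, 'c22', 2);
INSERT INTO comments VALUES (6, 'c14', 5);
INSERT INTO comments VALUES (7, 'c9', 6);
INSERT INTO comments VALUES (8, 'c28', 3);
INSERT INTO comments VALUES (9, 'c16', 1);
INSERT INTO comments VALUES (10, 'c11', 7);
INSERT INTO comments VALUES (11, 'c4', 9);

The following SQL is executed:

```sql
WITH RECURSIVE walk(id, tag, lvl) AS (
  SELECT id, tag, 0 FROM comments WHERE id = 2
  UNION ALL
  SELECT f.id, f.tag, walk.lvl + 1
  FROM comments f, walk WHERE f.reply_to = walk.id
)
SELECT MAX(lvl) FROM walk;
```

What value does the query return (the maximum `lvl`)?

Base: id=2 (c10) at lvl 0.
Iteration 1: rows with reply_to in {2} -> c22 (id 5, lvl 1).
Iteration 2: rows with reply_to in {5} -> c14 (id 6, lvl 2).
Iteration 3: rows with reply_to in {6} -> c9 (id 7, lvl 3).
Iteration 4: rows with reply_to in {7} -> c11 (id 10, lvl 4).
Iteration 5: no rows with reply_to in {10}; recursion stops.
lvl values: 0, 1, 2, 3, 4; the maximum is 4.

4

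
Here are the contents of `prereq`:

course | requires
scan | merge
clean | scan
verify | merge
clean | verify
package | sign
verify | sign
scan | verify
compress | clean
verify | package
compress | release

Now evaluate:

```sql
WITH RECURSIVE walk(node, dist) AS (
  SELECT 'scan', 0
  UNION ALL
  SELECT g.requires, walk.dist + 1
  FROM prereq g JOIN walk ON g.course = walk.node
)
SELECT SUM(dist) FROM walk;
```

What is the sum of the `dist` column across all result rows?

Base: (scan, dist=0).
Iteration 1: edges from {scan} -> (merge, dist=1), (verify, dist=1).
Iteration 2: edges from {merge,verify} -> (merge, dist=2), (package, dist=2), (sign, dist=2).
Iteration 3: edges from {merge,package,sign} -> (sign, dist=3).
Iteration 4: no outgoing edges from {sign}; recursion stops.
SUM(dist) = 0 + 1 + 1 + 2 + 2 + 2 + 3 = 11.

11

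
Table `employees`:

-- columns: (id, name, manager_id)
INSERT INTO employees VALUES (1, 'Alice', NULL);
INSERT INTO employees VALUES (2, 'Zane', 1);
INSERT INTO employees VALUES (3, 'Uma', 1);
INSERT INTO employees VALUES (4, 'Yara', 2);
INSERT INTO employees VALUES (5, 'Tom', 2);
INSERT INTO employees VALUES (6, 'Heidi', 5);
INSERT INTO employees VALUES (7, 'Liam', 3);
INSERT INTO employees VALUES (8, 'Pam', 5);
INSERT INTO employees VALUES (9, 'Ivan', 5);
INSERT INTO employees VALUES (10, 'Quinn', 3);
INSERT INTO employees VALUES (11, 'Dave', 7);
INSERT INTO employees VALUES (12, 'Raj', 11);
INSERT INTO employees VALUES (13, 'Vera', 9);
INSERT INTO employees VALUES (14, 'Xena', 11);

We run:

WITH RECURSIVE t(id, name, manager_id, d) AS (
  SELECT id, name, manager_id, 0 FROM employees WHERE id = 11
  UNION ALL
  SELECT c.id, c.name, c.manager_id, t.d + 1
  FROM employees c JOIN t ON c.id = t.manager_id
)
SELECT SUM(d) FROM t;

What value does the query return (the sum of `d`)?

Base: id=11 (Dave), manager_id=7, d 0.
Iteration 1: join on id=7 -> Liam (id 7, manager_id=3, d 1).
Iteration 2: join on id=3 -> Uma (id 3, manager_id=1, d 2).
Iteration 3: join on id=1 -> Alice (id 1, manager_id=NULL, d 3).
Iteration 4: manager_id is NULL; no match; recursion stops.
SUM(d) = 0 + 1 + 2 + 3 = 6.

6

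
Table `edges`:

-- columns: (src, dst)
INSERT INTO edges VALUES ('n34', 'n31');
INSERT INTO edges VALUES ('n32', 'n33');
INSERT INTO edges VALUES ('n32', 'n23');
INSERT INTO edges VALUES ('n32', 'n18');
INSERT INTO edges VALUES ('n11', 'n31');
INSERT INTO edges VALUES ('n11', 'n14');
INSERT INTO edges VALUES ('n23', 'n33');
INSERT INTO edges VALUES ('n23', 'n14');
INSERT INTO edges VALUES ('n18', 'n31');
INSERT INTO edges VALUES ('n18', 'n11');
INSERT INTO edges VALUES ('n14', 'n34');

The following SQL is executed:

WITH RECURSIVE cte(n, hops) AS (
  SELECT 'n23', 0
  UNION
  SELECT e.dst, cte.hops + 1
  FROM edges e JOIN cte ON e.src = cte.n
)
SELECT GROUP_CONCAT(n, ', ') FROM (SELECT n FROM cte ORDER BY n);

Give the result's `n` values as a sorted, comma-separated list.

n14, n23, n31, n33, n34

Base: (n23, hops=0).
Iteration 1: edges from {n23} -> (n14, hops=1), (n33, hops=1).
Iteration 2: edges from {n14,n33} -> (n34, hops=2).
Iteration 3: edges from {n34} -> (n31, hops=3).
Iteration 4: no outgoing edges from {n31}; recursion stops.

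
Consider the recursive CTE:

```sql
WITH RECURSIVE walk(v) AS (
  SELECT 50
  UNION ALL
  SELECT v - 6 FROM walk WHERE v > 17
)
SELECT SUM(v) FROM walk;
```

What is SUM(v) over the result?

Base: v=50.
Iteration 1: 50 > 17 holds -> v = 50 - 6 = 44.
Iteration 2: 44 > 17 holds -> v = 44 - 6 = 38.
Iteration 3: 38 > 17 holds -> v = 38 - 6 = 32.
Iteration 4: 32 > 17 holds -> v = 32 - 6 = 26.
Iteration 5: 26 > 17 holds -> v = 26 - 6 = 20.
Iteration 6: 20 > 17 holds -> v = 20 - 6 = 14.
Iteration 7: 14 > 17 fails; recursion stops.
SUM(v) = 50 + 44 + 38 + 32 + 26 + 20 + 14 = 224.

224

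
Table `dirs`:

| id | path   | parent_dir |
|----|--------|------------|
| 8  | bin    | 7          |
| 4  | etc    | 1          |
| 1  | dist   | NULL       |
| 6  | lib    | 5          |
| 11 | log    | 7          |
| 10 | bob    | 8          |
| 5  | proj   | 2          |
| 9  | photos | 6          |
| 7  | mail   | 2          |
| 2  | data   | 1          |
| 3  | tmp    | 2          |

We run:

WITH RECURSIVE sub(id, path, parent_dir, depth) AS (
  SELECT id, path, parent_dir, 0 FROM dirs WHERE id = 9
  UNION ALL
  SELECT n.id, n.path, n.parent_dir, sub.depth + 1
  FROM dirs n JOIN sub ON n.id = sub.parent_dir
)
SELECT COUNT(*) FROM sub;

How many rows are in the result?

Base: id=9 (photos), parent_dir=6, depth 0.
Iteration 1: join on id=6 -> lib (id 6, parent_dir=5, depth 1).
Iteration 2: join on id=5 -> proj (id 5, parent_dir=2, depth 2).
Iteration 3: join on id=2 -> data (id 2, parent_dir=1, depth 3).
Iteration 4: join on id=1 -> dist (id 1, parent_dir=NULL, depth 4).
Iteration 5: parent_dir is NULL; no match; recursion stops.
Total rows emitted: 5.

5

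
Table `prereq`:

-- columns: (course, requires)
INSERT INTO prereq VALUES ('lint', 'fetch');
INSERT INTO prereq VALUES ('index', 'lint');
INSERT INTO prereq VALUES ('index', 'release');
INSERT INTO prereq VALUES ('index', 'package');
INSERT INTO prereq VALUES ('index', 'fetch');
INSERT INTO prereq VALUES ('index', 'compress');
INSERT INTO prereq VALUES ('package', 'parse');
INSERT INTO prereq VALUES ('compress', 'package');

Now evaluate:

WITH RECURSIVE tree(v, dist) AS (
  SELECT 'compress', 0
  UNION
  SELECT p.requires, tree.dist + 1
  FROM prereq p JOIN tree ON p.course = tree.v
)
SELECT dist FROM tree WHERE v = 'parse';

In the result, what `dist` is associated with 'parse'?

Base: (compress, dist=0).
Iteration 1: edges from {compress} -> (package, dist=1).
Iteration 2: edges from {package} -> (parse, dist=2).
Iteration 3: no outgoing edges from {parse}; recursion stops.

2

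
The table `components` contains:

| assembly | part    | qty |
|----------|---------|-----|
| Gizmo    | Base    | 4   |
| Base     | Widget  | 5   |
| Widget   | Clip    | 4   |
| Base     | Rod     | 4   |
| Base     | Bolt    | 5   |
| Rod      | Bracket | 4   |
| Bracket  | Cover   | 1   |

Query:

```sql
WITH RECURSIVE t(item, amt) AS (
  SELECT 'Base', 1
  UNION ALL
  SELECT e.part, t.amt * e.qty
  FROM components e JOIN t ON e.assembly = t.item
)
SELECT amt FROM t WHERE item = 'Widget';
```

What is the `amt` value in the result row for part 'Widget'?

5

Base: (Base, amt=1).
Iteration 1: components of {Base} -> Bolt = 1*5 = 5, Rod = 1*4 = 4, Widget = 1*5 = 5.
Iteration 2: components of {Bolt,Rod,Widget} -> Bracket = 4*4 = 16, Clip = 5*4 = 20.
Iteration 3: components of {Bracket,Clip} -> Cover = 16*1 = 16.
Iteration 4: no further components; recursion stops.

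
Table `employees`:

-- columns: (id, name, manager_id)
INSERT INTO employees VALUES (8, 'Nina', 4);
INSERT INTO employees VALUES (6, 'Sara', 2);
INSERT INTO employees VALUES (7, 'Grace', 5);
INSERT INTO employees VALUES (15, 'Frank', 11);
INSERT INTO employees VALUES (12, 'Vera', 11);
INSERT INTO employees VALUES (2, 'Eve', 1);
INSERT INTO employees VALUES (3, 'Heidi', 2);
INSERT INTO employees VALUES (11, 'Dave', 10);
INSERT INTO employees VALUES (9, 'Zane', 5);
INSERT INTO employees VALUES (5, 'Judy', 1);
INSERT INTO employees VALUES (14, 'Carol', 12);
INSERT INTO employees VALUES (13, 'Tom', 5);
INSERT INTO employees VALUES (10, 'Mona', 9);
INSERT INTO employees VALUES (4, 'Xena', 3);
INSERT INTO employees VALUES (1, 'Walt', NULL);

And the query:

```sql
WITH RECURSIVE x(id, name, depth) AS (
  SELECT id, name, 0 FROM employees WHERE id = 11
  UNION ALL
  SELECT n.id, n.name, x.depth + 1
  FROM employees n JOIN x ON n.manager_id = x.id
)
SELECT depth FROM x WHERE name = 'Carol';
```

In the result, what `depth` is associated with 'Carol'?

2

Base: id=11 (Dave) at depth 0.
Iteration 1: rows with manager_id in {11} -> Vera (id 12, depth 1), Frank (id 15, depth 1).
Iteration 2: rows with manager_id in {12,15} -> Carol (id 14, depth 2).
Iteration 3: no rows with manager_id in {14}; recursion stops.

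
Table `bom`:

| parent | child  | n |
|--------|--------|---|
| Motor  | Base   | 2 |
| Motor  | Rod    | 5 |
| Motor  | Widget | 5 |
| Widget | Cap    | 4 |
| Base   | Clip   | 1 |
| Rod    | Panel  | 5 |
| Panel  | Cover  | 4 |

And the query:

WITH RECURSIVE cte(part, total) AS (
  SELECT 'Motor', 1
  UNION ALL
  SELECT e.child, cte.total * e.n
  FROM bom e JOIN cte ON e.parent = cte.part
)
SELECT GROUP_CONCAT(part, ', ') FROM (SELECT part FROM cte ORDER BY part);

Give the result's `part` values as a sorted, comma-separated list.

Base, Cap, Clip, Cover, Motor, Panel, Rod, Widget

Base: (Motor, total=1).
Iteration 1: components of {Motor} -> Base = 1*2 = 2, Rod = 1*5 = 5, Widget = 1*5 = 5.
Iteration 2: components of {Base,Rod,Widget} -> Cap = 5*4 = 20, Clip = 2*1 = 2, Panel = 5*5 = 25.
Iteration 3: components of {Cap,Clip,Panel} -> Cover = 25*4 = 100.
Iteration 4: no further components; recursion stops.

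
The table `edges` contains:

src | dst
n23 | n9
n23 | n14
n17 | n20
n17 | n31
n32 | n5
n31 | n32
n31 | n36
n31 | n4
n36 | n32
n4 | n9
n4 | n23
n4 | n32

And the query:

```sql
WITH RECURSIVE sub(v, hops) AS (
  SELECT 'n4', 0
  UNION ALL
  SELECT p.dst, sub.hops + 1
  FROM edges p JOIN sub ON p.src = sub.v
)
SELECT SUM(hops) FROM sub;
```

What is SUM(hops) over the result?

9

Base: (n4, hops=0).
Iteration 1: edges from {n4} -> (n23, hops=1), (n32, hops=1), (n9, hops=1).
Iteration 2: edges from {n23,n32,n9} -> (n14, hops=2), (n5, hops=2), (n9, hops=2).
Iteration 3: no outgoing edges from {n14,n5,n9}; recursion stops.
SUM(hops) = 0 + 1 + 1 + 1 + 2 + 2 + 2 = 9.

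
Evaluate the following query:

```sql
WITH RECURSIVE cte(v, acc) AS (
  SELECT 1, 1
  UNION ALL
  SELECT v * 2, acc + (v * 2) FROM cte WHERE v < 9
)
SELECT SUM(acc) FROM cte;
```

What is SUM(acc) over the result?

57

Base: v=1, acc=1.
Iteration 1: 1 < 9 holds -> v = 1 * 2 = 2, acc = 1 + 2 = 3.
Iteration 2: 2 < 9 holds -> v = 2 * 2 = 4, acc = 3 + 4 = 7.
Iteration 3: 4 < 9 holds -> v = 4 * 2 = 8, acc = 7 + 8 = 15.
Iteration 4: 8 < 9 holds -> v = 8 * 2 = 16, acc = 15 + 16 = 31.
Iteration 5: 16 < 9 fails; recursion stops.
SUM(acc) = 1 + 3 + 7 + 15 + 31 = 57.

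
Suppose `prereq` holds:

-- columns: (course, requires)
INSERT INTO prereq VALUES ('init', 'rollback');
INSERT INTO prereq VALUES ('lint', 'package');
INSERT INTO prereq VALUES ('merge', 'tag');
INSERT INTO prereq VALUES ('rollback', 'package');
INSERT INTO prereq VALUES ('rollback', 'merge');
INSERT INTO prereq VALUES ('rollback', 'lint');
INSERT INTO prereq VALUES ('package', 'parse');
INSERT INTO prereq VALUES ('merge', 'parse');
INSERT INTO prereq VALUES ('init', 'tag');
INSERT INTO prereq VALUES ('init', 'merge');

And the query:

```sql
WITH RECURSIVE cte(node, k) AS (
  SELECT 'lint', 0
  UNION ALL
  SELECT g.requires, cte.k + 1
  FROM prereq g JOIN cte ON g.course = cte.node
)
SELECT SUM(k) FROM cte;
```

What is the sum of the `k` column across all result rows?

Base: (lint, k=0).
Iteration 1: edges from {lint} -> (package, k=1).
Iteration 2: edges from {package} -> (parse, k=2).
Iteration 3: no outgoing edges from {parse}; recursion stops.
SUM(k) = 0 + 1 + 2 = 3.

3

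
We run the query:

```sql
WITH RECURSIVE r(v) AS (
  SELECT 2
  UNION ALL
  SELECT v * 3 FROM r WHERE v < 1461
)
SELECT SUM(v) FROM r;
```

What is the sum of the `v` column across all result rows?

Base: v=2.
Iteration 1: 2 < 1461 holds -> v = 2 * 3 = 6.
Iteration 2: 6 < 1461 holds -> v = 6 * 3 = 18.
Iteration 3: 18 < 1461 holds -> v = 18 * 3 = 54.
Iteration 4: 54 < 1461 holds -> v = 54 * 3 = 162.
Iteration 5: 162 < 1461 holds -> v = 162 * 3 = 486.
Iteration 6: 486 < 1461 holds -> v = 486 * 3 = 1458.
Iteration 7: 1458 < 1461 holds -> v = 1458 * 3 = 4374.
Iteration 8: 4374 < 1461 fails; recursion stops.
SUM(v) = 2 + 6 + 18 + 54 + 162 + 486 + 1458 + 4374 = 6560.

6560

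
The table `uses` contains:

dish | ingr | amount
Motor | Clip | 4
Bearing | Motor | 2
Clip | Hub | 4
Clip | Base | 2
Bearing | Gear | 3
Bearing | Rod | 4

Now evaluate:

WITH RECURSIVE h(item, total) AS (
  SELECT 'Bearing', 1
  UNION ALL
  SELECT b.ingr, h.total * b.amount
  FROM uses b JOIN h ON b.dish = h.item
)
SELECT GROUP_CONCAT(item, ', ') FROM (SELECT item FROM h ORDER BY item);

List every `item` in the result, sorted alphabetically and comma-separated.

Base: (Bearing, total=1).
Iteration 1: components of {Bearing} -> Gear = 1*3 = 3, Motor = 1*2 = 2, Rod = 1*4 = 4.
Iteration 2: components of {Gear,Motor,Rod} -> Clip = 2*4 = 8.
Iteration 3: components of {Clip} -> Base = 8*2 = 16, Hub = 8*4 = 32.
Iteration 4: no further components; recursion stops.

Base, Bearing, Clip, Gear, Hub, Motor, Rod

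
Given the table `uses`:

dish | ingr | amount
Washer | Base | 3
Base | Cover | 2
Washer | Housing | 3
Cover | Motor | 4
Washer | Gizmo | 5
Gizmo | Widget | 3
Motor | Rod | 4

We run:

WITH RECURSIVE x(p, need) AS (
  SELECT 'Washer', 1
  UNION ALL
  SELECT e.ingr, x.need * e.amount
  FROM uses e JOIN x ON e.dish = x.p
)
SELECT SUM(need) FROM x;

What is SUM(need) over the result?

Base: (Washer, need=1).
Iteration 1: components of {Washer} -> Base = 1*3 = 3, Gizmo = 1*5 = 5, Housing = 1*3 = 3.
Iteration 2: components of {Base,Gizmo,Housing} -> Cover = 3*2 = 6, Widget = 5*3 = 15.
Iteration 3: components of {Cover,Widget} -> Motor = 6*4 = 24.
Iteration 4: components of {Motor} -> Rod = 24*4 = 96.
Iteration 5: no further components; recursion stops.
SUM(need) = 1 + 3 + 3 + 5 + 6 + 15 + 24 + 96 = 153.

153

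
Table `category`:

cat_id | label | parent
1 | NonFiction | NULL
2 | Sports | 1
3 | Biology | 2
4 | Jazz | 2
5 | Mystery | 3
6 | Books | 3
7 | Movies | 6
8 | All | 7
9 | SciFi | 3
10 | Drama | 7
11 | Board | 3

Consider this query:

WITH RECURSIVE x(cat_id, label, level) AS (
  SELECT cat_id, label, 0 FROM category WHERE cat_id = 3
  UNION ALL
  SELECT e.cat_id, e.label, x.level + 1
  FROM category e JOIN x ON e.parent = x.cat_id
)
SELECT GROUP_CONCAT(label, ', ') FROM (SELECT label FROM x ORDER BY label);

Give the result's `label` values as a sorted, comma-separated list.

All, Biology, Board, Books, Drama, Movies, Mystery, SciFi

Base: cat_id=3 (Biology) at level 0.
Iteration 1: rows with parent in {3} -> Mystery (id 5, level 1), Books (id 6, level 1), SciFi (id 9, level 1), Board (id 11, level 1).
Iteration 2: rows with parent in {5,6,9,11} -> Movies (id 7, level 2).
Iteration 3: rows with parent in {7} -> All (id 8, level 3), Drama (id 10, level 3).
Iteration 4: no rows with parent in {8,10}; recursion stops.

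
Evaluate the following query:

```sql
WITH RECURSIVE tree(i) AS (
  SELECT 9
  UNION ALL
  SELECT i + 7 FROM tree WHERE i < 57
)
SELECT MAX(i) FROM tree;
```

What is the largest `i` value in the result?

58

Base: i=9.
Iteration 1: 9 < 57 holds -> i = 9 + 7 = 16.
Iteration 2: 16 < 57 holds -> i = 16 + 7 = 23.
Iteration 3: 23 < 57 holds -> i = 23 + 7 = 30.
Iteration 4: 30 < 57 holds -> i = 30 + 7 = 37.
Iteration 5: 37 < 57 holds -> i = 37 + 7 = 44.
Iteration 6: 44 < 57 holds -> i = 44 + 7 = 51.
Iteration 7: 51 < 57 holds -> i = 51 + 7 = 58.
Iteration 8: 58 < 57 fails; recursion stops.
i values: 9, 16, 23, 30, 37, 44, 51, 58; the maximum is 58.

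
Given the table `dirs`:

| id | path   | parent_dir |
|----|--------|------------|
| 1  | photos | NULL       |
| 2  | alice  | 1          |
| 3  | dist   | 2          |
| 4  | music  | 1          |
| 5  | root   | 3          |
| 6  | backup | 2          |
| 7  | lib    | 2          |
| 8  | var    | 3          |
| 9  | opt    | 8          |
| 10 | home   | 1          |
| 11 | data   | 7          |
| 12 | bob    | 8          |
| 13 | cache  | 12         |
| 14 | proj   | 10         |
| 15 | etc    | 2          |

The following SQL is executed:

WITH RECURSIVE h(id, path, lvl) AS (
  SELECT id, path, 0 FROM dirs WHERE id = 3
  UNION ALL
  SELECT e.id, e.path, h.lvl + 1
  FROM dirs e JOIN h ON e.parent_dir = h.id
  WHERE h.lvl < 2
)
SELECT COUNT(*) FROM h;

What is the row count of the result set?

5

Base: id=3 (dist) at lvl 0.
Iteration 1: rows with parent_dir in {3} -> root (id 5, lvl 1), var (id 8, lvl 1).
Iteration 2: rows with parent_dir in {5,8} -> opt (id 9, lvl 2), bob (id 12, lvl 2).
Iteration 3: lvl < 2 fails for all current rows; recursion stops.
Total rows emitted: 5.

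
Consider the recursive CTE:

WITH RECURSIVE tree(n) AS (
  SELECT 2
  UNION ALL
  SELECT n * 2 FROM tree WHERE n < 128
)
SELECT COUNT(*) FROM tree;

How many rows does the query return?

7

Base: n=2.
Iteration 1: 2 < 128 holds -> n = 2 * 2 = 4.
Iteration 2: 4 < 128 holds -> n = 4 * 2 = 8.
Iteration 3: 8 < 128 holds -> n = 8 * 2 = 16.
Iteration 4: 16 < 128 holds -> n = 16 * 2 = 32.
Iteration 5: 32 < 128 holds -> n = 32 * 2 = 64.
Iteration 6: 64 < 128 holds -> n = 64 * 2 = 128.
Iteration 7: 128 < 128 fails; recursion stops.
Total rows emitted: 7.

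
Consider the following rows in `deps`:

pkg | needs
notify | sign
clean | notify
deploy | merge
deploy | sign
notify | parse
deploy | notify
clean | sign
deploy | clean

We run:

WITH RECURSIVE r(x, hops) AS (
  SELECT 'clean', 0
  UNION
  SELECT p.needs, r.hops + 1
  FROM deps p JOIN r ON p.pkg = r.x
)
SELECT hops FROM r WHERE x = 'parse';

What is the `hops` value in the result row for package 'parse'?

Base: (clean, hops=0).
Iteration 1: edges from {clean} -> (notify, hops=1), (sign, hops=1).
Iteration 2: edges from {notify,sign} -> (parse, hops=2), (sign, hops=2).
Iteration 3: no outgoing edges from {parse,sign}; recursion stops.

2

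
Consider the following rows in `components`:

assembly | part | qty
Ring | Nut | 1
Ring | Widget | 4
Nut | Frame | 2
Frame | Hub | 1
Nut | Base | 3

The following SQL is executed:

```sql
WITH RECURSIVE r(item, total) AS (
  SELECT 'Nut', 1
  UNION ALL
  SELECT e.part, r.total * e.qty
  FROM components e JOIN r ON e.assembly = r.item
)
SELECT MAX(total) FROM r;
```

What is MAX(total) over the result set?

3

Base: (Nut, total=1).
Iteration 1: components of {Nut} -> Base = 1*3 = 3, Frame = 1*2 = 2.
Iteration 2: components of {Base,Frame} -> Hub = 2*1 = 2.
Iteration 3: no further components; recursion stops.
total values: 1, 2, 3, 2; the maximum is 3.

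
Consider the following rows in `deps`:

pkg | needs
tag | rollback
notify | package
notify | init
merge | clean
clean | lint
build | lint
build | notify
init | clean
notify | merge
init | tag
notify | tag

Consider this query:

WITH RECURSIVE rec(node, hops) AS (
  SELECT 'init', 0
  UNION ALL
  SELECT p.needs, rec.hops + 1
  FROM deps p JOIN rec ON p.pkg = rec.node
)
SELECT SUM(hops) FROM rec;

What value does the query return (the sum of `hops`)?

6

Base: (init, hops=0).
Iteration 1: edges from {init} -> (clean, hops=1), (tag, hops=1).
Iteration 2: edges from {clean,tag} -> (lint, hops=2), (rollback, hops=2).
Iteration 3: no outgoing edges from {lint,rollback}; recursion stops.
SUM(hops) = 0 + 1 + 1 + 2 + 2 = 6.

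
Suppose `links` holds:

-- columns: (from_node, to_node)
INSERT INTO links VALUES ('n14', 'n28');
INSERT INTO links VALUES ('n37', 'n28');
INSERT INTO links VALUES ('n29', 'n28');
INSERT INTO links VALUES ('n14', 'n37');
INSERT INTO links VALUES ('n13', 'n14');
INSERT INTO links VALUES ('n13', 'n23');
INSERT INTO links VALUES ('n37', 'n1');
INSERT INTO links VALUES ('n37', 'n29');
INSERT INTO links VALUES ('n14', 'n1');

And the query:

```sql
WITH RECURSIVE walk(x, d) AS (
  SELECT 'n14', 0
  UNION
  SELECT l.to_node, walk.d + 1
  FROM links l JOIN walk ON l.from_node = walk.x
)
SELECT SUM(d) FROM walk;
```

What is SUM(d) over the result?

12

Base: (n14, d=0).
Iteration 1: edges from {n14} -> (n1, d=1), (n28, d=1), (n37, d=1).
Iteration 2: edges from {n1,n28,n37} -> (n1, d=2), (n28, d=2), (n29, d=2).
Iteration 3: edges from {n1,n28,n29} -> (n28, d=3).
Iteration 4: no outgoing edges from {n28}; recursion stops.
SUM(d) = 0 + 1 + 1 + 1 + 2 + 2 + 2 + 3 = 12.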